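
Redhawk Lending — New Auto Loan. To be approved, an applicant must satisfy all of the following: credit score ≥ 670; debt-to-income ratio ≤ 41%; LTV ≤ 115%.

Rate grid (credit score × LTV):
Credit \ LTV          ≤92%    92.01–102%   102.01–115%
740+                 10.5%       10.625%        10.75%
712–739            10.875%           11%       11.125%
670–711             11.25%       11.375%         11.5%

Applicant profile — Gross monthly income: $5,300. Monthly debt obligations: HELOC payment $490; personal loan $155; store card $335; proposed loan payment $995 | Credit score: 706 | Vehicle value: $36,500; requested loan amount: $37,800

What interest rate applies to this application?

Credit score 706 ≥ 670; Total monthly debts = (490 + 155 + 335 + 995) = 1,975. Debt-to-income = 1,975/5,300 = 37.3% — meets 41% limit
Loan-to-value = 37,800/36,500 = 103.6% — pass (115% max)
Row: 706 falls in 670–711. Column: 103.6% falls in 102.01–115%. Rate = 11.5%.

11.5%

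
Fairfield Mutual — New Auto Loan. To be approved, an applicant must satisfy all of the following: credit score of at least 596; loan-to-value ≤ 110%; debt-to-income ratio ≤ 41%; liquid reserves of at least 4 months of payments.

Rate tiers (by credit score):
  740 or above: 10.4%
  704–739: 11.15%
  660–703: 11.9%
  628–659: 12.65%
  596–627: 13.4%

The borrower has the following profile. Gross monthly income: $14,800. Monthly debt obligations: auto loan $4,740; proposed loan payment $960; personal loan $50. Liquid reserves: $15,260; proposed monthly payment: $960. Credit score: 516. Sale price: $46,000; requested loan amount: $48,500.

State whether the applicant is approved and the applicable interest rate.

Credit score 516 < 596 (below minimum)
Total monthly debts = (4,740 + 960 + 50) = 5,750. DTI: 5,750 ÷ 14,800 = 38.9%, within the 41% cap
Loan-to-value = 48,500/46,000 = 105.4% — pass (110% max)
Liquid reserves cover 15,260/960 = 15.9 months — ≥ 4 required
Not all requirements met → denied.

Denied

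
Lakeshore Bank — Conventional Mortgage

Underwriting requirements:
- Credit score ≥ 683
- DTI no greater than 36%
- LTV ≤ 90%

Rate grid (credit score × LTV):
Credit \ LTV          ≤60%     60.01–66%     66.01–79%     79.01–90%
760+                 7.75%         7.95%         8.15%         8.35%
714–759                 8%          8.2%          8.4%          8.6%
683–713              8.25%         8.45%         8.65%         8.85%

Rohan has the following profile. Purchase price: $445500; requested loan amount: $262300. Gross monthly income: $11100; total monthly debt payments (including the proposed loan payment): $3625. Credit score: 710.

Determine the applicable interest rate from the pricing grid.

Credit score 710 ≥ 683; DTI: 3,625 ÷ 11,100 = 32.7%, within the 36% cap
LTV: 262,300 ÷ 445,500 = 58.9%, within 90% cap
Score 710 is in the 683–713 band; LTV 58.9% is in the ≤60% band → 8.25%.

8.25%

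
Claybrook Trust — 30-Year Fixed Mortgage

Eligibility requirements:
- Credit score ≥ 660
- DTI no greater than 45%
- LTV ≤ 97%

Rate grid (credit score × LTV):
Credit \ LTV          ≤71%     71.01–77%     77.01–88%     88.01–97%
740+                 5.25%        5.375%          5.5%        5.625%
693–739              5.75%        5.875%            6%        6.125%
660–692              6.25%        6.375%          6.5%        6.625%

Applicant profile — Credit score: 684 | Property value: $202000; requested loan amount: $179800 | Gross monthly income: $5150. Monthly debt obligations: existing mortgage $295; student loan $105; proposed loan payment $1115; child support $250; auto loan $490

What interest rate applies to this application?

Credit score 684 ≥ 660; Total monthly debts = (295 + 105 + 1,115 + 250 + 490) = 2,255. DTI = 2,255/5,150 = 43.8% ≤ 45%
Loan-to-value = 179,800/202,000 = 89% — pass (97% max)
Score 684 is in the 660–692 band; LTV 89% is in the 88.01–97% band → 6.625%.

6.625%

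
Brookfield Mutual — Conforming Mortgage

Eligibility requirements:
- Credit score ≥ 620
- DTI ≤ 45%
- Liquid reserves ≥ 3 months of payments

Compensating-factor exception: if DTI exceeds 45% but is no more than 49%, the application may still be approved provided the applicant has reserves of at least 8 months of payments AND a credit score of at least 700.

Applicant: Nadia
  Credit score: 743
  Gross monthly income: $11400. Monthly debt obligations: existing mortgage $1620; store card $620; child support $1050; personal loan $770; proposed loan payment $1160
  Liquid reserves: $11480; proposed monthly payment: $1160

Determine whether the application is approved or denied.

Approved

Credit score 743 ≥ 620 (meets base)
Total debts = (1,620 + 620 + 1,050 + 770 + 1,160) = 5,220. DTI: 5,220 ÷ 11,400 = 45.8%, over the 45% base limit.
Liquid reserves cover 11,480/1,160 = 9.9 months — ≥ 3 required
45.8% falls in the override range (45%–49%), so the compensating-factor test applies.
Override check — reserves: 9.9 mo (ok); score: 743 (ok).
Both override conditions satisfied; DTI exception granted.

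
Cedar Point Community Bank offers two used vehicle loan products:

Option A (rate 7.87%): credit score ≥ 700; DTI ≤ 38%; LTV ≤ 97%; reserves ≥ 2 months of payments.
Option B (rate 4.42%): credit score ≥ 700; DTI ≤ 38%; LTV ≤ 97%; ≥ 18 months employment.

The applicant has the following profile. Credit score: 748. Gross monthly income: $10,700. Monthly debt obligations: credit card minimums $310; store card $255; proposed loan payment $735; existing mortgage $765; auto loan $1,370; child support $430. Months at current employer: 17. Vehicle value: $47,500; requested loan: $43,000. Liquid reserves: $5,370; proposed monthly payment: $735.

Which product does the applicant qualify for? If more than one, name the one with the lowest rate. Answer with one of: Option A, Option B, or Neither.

Total debts = (310 + 255 + 735 + 765 + 1,370 + 430) = 3,865; DTI = 3,865/10,700 = 36.1%.
LTV = 43,000/47,500 = 90.5%.
Reserves = 5,370/735 = 7.3 months.
Option A: score 748 ≥ 700; DTI 36.1% ≤ 38%; LTV 90.5% ≤ 97%; reserves 7.3 ≥ 2 mo → qualifies.
Option B: score 748 ≥ 700; DTI 36.1% ≤ 38%; LTV 90.5% ≤ 97%; employment 17 < 18 mo → does not qualify.

Option A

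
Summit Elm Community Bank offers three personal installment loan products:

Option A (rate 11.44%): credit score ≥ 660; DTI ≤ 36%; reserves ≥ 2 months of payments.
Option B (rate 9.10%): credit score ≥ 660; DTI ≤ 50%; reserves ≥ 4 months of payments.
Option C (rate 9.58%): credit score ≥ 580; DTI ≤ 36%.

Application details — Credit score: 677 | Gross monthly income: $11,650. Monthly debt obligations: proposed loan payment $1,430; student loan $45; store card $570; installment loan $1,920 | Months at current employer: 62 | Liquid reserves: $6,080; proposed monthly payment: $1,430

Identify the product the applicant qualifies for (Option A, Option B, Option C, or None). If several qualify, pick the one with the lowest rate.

Total debts = (1,430 + 45 + 570 + 1,920) = 3,965; DTI = 3,965/11,650 = 34%.
Reserves = 6,080/1,430 = 4.3 months.
Option A: score 677 ≥ 660; DTI 34% ≤ 36%; reserves 4.3 ≥ 2 mo → qualifies.
Option B: score 677 ≥ 660; DTI 34% ≤ 50%; reserves 4.3 ≥ 4 mo → qualifies.
Option C: score 677 ≥ 580; DTI 34% ≤ 36% → qualifies.
Qualifying: Option A, Option B, Option C. Lowest rate is 9.10% → Option B.

Option B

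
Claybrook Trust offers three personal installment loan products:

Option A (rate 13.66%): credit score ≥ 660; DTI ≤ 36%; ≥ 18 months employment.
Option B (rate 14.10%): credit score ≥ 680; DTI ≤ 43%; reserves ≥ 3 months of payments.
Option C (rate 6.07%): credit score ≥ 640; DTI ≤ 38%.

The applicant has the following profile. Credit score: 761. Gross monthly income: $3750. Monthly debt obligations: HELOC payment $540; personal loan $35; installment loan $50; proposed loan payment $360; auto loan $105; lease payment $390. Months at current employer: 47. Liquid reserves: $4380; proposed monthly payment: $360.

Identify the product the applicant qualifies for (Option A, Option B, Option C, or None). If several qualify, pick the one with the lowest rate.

Total debts = (540 + 35 + 50 + 360 + 105 + 390) = 1,480; DTI = 1,480/3,750 = 39.5%.
Reserves = 4,380/360 = 12.2 months.
Option A: score 761 ≥ 660; DTI 39.5% > 36%; employment 47 ≥ 18 mo → does not qualify.
Option B: score 761 ≥ 680; DTI 39.5% ≤ 43%; reserves 12.2 ≥ 3 mo → qualifies.
Option C: score 761 ≥ 640; DTI 39.5% > 38% → does not qualify.

Option B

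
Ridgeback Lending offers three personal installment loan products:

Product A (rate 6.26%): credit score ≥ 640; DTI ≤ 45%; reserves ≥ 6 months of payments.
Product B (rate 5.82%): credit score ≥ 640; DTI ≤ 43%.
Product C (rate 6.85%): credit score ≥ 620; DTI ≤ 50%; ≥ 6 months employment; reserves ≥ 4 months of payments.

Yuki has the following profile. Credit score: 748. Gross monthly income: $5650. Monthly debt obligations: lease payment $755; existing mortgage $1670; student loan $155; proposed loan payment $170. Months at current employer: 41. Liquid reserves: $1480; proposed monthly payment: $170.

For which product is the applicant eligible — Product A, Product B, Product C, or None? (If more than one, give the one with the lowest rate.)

Total debts = (755 + 1,670 + 155 + 170) = 2,750; DTI = 2,750/5,650 = 48.7%.
Reserves = 1,480/170 = 8.7 months.
Product A: score 748 ≥ 640; DTI 48.7% > 45%; reserves 8.7 ≥ 6 mo → does not qualify.
Product B: score 748 ≥ 640; DTI 48.7% > 43% → does not qualify.
Product C: score 748 ≥ 620; DTI 48.7% ≤ 50%; employment 41 ≥ 6 mo; reserves 8.7 ≥ 4 mo → qualifies.

Product C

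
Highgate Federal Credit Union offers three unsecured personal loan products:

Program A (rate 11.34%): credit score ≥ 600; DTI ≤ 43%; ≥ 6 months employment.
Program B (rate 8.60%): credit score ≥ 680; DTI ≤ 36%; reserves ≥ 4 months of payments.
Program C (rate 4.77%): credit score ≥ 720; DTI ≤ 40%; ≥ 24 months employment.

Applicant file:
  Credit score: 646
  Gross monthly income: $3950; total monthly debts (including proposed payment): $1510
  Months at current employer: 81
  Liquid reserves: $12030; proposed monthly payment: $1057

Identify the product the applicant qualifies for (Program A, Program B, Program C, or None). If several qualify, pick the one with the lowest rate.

DTI = 1,510/3,950 = 38.2%.
Reserves = 12,030/1,057 = 11.4 months.
Program A: score 646 ≥ 600; DTI 38.2% ≤ 43%; employment 81 ≥ 6 mo → qualifies.
Program B: score 646 < 680; DTI 38.2% > 36%; reserves 11.4 ≥ 4 mo → does not qualify.
Program C: score 646 < 720; DTI 38.2% ≤ 40%; employment 81 ≥ 24 mo → does not qualify.

Program A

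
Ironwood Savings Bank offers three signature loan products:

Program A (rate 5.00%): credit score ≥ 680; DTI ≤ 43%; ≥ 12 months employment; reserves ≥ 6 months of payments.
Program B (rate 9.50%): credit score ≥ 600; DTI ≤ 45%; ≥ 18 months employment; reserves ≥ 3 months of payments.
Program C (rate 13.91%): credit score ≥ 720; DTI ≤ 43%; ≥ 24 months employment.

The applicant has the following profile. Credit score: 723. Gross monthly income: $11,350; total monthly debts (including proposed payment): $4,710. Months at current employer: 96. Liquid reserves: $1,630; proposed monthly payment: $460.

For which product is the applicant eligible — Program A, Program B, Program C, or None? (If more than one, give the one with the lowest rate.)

Program B

DTI = 4,710/11,350 = 41.5%.
Reserves = 1,630/460 = 3.5 months.
Program A: score 723 ≥ 680; DTI 41.5% ≤ 43%; employment 96 ≥ 12 mo; reserves 3.5 < 6 mo → does not qualify.
Program B: score 723 ≥ 600; DTI 41.5% ≤ 45%; employment 96 ≥ 18 mo; reserves 3.5 ≥ 3 mo → qualifies.
Program C: score 723 ≥ 720; DTI 41.5% ≤ 43%; employment 96 ≥ 24 mo → qualifies.
Qualifying: Program B, Program C. Lowest rate is 9.50% → Program B.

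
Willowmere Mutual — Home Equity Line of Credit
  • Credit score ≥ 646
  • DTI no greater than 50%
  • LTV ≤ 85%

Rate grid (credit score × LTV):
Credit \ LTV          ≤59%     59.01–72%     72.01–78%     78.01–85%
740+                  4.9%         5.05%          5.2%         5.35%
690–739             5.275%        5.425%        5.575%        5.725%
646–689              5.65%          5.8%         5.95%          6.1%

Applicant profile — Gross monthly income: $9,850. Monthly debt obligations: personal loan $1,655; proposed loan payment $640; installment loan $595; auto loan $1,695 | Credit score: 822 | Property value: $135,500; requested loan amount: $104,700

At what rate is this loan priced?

Credit score 822 ≥ 646; Total monthly debts = (1,655 + 640 + 595 + 1,695) = 4,585. Debt-to-income = 4,585/9,850 = 46.5% — meets 50% limit
Loan-to-value = 104,700/135,500 = 77.3% — pass (85% max)
Row: 822 falls in 740+. Column: 77.3% falls in 72.01–78%. Rate = 5.2%.

5.2%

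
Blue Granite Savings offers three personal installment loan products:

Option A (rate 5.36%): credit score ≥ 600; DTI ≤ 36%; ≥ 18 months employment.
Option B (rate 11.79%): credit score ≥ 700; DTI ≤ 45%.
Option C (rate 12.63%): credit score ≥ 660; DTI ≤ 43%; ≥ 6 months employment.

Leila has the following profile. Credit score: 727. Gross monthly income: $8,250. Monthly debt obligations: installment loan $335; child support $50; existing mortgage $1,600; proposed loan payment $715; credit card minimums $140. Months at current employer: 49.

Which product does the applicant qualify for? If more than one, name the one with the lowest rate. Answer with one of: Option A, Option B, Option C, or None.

Total debts = (335 + 50 + 1,600 + 715 + 140) = 2,840; DTI = 2,840/8,250 = 34.4%.
Option A: score 727 ≥ 600; DTI 34.4% ≤ 36%; employment 49 ≥ 18 mo → qualifies.
Option B: score 727 ≥ 700; DTI 34.4% ≤ 45% → qualifies.
Option C: score 727 ≥ 660; DTI 34.4% ≤ 43%; employment 49 ≥ 6 mo → qualifies.
Qualifying: Option A, Option B, Option C. Lowest rate is 5.36% → Option A.

Option A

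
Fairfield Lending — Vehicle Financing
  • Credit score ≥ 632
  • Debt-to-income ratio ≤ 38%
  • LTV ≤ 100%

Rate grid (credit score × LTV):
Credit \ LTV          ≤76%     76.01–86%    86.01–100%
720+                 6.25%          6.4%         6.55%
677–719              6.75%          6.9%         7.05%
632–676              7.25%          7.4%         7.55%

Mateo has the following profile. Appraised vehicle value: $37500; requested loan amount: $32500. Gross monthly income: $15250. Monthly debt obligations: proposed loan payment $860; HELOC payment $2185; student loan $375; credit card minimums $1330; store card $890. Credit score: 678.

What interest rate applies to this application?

7.05%

Credit score 678 ≥ 632; Total monthly debts = (860 + 2,185 + 375 + 1,330 + 890) = 5,640. DTI: 5,640 ÷ 15,250 = 37%, within the 38% cap
Loan-to-value = 32,500/37,500 = 86.7% — pass (100% max)
Row: 678 falls in 677–719. Column: 86.7% falls in 86.01–100%. Rate = 7.05%.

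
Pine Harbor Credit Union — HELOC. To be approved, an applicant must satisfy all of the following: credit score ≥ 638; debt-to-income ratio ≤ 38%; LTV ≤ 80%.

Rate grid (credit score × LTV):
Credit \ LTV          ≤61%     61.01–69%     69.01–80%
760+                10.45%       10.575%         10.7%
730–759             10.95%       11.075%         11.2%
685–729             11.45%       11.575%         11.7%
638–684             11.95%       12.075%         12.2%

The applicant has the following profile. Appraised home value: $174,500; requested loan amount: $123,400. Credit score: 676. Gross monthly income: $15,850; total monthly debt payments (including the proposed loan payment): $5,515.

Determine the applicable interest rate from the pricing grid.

12.2%

Credit score 676 ≥ 638; DTI = 5,515/15,850 = 34.8% ≤ 38%
LTV: 123,400 ÷ 174,500 = 70.7%, within 80% cap
Row: 676 falls in 638–684. Column: 70.7% falls in 69.01–80%. Rate = 12.2%.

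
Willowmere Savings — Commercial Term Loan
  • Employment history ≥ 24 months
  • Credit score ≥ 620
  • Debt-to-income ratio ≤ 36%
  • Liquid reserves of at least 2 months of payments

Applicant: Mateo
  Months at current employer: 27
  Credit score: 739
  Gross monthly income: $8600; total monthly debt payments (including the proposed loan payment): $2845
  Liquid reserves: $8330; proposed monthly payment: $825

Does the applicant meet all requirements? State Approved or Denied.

Employment 27 ≥ 24 months
Credit score 739 ≥ 620 (meets)
DTI: 2,845 ÷ 8,600 = 33.1%, within the 36% cap
Reserves = 8,330/825 = 10.1 months ≥ 2
All criteria satisfied.

Approved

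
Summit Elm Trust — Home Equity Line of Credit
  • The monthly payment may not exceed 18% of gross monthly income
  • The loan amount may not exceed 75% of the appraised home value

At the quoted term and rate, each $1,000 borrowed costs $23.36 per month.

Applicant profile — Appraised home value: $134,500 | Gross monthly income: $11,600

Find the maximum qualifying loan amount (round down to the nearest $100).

$89,300

Payment cap: 18% × $11,600 = $2,088/month.
At $23.36 per $1,000, that supports 2,088/23.36 × 1,000 ≈ $89,383 → $89,300.
LTV cap: 75% × $134,500 = $100,875 → $100,800.
Binding constraint: payment-to-income.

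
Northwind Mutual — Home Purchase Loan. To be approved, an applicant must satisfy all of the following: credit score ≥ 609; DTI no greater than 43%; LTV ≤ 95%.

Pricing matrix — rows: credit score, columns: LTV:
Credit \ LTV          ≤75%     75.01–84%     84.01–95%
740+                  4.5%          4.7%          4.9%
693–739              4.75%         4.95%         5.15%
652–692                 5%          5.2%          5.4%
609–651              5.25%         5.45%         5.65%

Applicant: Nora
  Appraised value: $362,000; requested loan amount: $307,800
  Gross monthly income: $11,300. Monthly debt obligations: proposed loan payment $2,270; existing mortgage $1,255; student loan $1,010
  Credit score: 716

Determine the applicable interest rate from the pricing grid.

Credit score 716 ≥ 609; Total monthly debts = (2,270 + 1,255 + 1,010) = 4,535. Debt-to-income = 4,535/11,300 = 40.1% — meets 43% limit
LTV = 307,800/362,000 = 85% ≤ 95%
Score 716 is in the 693–739 band; LTV 85% is in the 84.01–95% band → 5.15%.

5.15%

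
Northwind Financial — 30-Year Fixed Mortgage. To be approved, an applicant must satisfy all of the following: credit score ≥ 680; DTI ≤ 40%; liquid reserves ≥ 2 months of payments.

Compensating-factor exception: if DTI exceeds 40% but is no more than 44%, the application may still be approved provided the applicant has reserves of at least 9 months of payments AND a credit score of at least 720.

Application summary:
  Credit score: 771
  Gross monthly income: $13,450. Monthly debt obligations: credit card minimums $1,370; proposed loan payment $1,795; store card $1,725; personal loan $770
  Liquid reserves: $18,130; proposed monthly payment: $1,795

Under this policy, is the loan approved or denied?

Approved

Credit score 771 ≥ 680 (meets base)
Total debts = (1,370 + 1,795 + 1,725 + 770) = 5,660. DTI: 5,660 ÷ 13,450 = 42.1%, over the 40% base limit.
Liquid reserves cover 18,130/1,795 = 10.1 months — ≥ 2 required
42.1% falls in the override range (40%–44%), so the compensating-factor test applies.
Override check — reserves: 10.1 mo (ok); score: 771 (ok).
Both override conditions satisfied; DTI exception granted.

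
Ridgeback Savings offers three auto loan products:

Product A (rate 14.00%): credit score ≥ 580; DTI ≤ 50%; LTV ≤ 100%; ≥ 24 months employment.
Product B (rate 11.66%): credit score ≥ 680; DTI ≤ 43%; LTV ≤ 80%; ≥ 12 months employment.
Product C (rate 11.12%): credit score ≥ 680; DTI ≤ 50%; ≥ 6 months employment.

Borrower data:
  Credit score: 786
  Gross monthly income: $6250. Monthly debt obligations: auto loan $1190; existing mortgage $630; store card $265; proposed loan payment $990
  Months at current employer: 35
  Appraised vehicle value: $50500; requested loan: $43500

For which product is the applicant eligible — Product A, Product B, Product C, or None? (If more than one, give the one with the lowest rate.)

Product C

Total debts = (1,190 + 630 + 265 + 990) = 3,075; DTI = 3,075/6,250 = 49.2%.
LTV = 43,500/50,500 = 86.1%.
Product A: score 786 ≥ 580; DTI 49.2% ≤ 50%; LTV 86.1% ≤ 100%; employment 35 ≥ 24 mo → qualifies.
Product B: score 786 ≥ 680; DTI 49.2% > 43%; LTV 86.1% > 80%; employment 35 ≥ 12 mo → does not qualify.
Product C: score 786 ≥ 680; DTI 49.2% ≤ 50%; employment 35 ≥ 6 mo → qualifies.
Qualifying: Product A, Product C. Lowest rate is 11.12% → Product C.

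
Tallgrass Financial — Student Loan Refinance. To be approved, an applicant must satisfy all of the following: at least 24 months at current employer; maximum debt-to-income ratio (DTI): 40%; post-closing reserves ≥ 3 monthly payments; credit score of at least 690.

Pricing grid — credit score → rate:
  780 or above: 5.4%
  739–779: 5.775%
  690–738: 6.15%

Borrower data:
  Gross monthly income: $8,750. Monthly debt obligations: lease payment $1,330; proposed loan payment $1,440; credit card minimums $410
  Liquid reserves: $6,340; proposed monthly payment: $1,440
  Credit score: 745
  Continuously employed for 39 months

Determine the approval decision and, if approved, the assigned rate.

Credit score 745 ≥ 690 (meets minimum)
Total monthly debts = (1,330 + 1,440 + 410) = 3,180. DTI = 3,180/8,750 = 36.3% ≤ 40%
Employment 39 ≥ 24 months
Liquid reserves cover 6,340/1,440 = 4.4 months — ≥ 3 required
All requirements met. Score 745 falls in the 739–779 tier → 5.775%.

Approved at 5.775%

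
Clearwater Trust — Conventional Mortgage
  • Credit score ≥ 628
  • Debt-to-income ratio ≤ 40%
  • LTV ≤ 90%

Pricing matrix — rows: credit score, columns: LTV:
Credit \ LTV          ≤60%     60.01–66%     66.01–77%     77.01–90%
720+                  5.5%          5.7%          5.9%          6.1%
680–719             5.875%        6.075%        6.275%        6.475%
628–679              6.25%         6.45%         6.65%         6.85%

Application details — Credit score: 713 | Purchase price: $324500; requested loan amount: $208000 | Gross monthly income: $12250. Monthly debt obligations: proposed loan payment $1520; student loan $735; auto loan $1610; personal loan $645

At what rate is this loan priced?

6.075%

Credit score 713 ≥ 628; Total monthly debts = (1,520 + 735 + 1,610 + 645) = 4,510. DTI: 4,510 ÷ 12,250 = 36.8%, within the 40% cap
LTV: 208,000 ÷ 324,500 = 64.1%, within 90% cap
Score 713 is in the 680–719 band; LTV 64.1% is in the 60.01–66% band → 6.075%.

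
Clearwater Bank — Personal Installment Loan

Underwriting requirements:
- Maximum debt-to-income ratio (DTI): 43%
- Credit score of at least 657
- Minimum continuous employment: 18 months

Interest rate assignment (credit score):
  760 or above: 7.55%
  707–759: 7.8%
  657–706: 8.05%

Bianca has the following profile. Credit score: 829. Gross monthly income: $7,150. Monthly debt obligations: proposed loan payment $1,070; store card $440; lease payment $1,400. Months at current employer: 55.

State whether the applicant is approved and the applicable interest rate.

Credit score 829 ≥ 657 (meets minimum)
Employment 55 ≥ 18 months
Total monthly debts = (1,070 + 440 + 1,400) = 2,910. DTI: 2,910 ÷ 7,150 = 40.7%, within the 43% cap
All requirements met. Score 829 falls in the 760 or above tier → 7.55%.

Approved at 7.55%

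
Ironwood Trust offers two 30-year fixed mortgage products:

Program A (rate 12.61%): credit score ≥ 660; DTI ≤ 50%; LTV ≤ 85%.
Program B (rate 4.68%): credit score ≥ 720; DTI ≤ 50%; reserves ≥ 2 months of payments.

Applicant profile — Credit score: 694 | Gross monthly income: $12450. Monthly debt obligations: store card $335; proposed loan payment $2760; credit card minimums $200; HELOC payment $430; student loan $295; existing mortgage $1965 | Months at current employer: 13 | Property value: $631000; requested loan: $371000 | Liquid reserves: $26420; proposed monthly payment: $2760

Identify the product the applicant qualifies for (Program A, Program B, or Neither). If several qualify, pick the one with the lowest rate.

Total debts = (335 + 2,760 + 200 + 430 + 295 + 1,965) = 5,985; DTI = 5,985/12,450 = 48.1%.
LTV = 371,000/631,000 = 58.8%.
Reserves = 26,420/2,760 = 9.6 months.
Program A: score 694 ≥ 660; DTI 48.1% ≤ 50%; LTV 58.8% ≤ 85% → qualifies.
Program B: score 694 < 720; DTI 48.1% ≤ 50%; reserves 9.6 ≥ 2 mo → does not qualify.

Program A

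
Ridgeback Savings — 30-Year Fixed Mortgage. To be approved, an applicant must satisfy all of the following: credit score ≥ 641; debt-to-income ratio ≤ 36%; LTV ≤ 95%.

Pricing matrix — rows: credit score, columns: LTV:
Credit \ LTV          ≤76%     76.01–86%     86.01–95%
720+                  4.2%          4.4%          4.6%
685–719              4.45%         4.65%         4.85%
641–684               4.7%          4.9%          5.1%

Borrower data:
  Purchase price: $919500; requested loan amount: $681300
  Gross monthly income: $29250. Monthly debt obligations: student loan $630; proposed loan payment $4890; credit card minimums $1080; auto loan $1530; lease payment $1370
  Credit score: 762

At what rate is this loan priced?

4.2%

Credit score 762 ≥ 641; Total monthly debts = (630 + 4,890 + 1,080 + 1,530 + 1,370) = 9,500. DTI = 9,500/29,250 = 32.5% ≤ 36%
LTV = 681,300/919,500 = 74.1% ≤ 95%
Credit 762 → row 720+; LTV 74.1% → column ≤76%. Grid cell → 4.2%.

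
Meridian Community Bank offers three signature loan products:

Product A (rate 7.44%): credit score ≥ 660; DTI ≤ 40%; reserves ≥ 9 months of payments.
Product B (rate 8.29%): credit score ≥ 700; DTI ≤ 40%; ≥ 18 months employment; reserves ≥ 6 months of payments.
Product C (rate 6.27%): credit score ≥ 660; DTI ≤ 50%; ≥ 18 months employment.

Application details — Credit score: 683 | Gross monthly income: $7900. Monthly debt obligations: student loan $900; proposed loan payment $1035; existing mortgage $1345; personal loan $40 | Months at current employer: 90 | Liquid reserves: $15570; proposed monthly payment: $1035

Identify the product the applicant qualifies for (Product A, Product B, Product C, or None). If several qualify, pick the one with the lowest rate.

Total debts = (900 + 1,035 + 1,345 + 40) = 3,320; DTI = 3,320/7,900 = 42%.
Reserves = 15,570/1,035 = 15.0 months.
Product A: score 683 ≥ 660; DTI 42% > 40%; reserves 15.0 ≥ 9 mo → does not qualify.
Product B: score 683 < 700; DTI 42% > 40%; employment 90 ≥ 18 mo; reserves 15.0 ≥ 6 mo → does not qualify.
Product C: score 683 ≥ 660; DTI 42% ≤ 50%; employment 90 ≥ 18 mo → qualifies.

Product C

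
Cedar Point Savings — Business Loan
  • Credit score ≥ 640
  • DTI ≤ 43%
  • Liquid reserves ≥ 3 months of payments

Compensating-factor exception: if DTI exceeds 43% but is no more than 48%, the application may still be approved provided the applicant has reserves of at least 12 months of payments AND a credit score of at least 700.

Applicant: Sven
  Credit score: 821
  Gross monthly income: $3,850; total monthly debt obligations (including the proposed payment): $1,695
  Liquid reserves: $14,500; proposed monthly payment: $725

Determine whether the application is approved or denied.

Credit score 821 ≥ 640 (meets base)
DTI = 1,695/3,850 = 44% > 43% — standard DTI limit exceeded.
Reserves: 14,500 ÷ 725 = 20.0 months (meets 3-month minimum)
DTI 44% is within the 43%–48% exception band; checking compensating factors.
Reserves 20.0 ≥ 12 months; credit score 821 ≥ 700.
Both override conditions satisfied; DTI exception granted.

Approved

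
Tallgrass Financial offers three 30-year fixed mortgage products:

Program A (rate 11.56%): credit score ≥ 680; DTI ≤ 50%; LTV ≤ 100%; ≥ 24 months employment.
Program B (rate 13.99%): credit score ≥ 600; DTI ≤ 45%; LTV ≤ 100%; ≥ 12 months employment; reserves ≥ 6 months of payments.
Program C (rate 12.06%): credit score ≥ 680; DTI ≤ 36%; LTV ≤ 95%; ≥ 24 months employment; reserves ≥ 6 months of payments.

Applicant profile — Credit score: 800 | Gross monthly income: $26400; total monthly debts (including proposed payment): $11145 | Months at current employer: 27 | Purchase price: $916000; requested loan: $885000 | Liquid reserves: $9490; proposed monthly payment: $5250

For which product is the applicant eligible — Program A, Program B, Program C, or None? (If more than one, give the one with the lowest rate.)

DTI = 11,145/26,400 = 42.2%.
LTV = 885,000/916,000 = 96.6%.
Reserves = 9,490/5,250 = 1.8 months.
Program A: score 800 ≥ 680; DTI 42.2% ≤ 50%; LTV 96.6% ≤ 100%; employment 27 ≥ 24 mo → qualifies.
Program B: score 800 ≥ 600; DTI 42.2% ≤ 45%; LTV 96.6% ≤ 100%; employment 27 ≥ 12 mo; reserves 1.8 < 6 mo → does not qualify.
Program C: score 800 ≥ 680; DTI 42.2% > 36%; LTV 96.6% > 95%; employment 27 ≥ 24 mo; reserves 1.8 < 6 mo → does not qualify.

Program A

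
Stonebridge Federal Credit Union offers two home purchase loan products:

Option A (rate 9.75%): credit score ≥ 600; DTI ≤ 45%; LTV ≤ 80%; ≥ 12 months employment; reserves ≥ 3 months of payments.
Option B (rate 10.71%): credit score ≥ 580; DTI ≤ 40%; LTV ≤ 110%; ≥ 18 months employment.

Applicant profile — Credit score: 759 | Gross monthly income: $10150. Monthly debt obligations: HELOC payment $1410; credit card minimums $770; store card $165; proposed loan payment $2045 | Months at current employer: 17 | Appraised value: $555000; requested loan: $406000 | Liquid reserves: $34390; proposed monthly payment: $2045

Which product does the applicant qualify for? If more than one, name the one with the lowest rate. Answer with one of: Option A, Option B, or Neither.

Option A

Total debts = (1,410 + 770 + 165 + 2,045) = 4,390; DTI = 4,390/10,150 = 43.3%.
LTV = 406,000/555,000 = 73.2%.
Reserves = 34,390/2,045 = 16.8 months.
Option A: score 759 ≥ 600; DTI 43.3% ≤ 45%; LTV 73.2% ≤ 80%; employment 17 ≥ 12 mo; reserves 16.8 ≥ 3 mo → qualifies.
Option B: score 759 ≥ 580; DTI 43.3% > 40%; LTV 73.2% ≤ 110%; employment 17 < 18 mo → does not qualify.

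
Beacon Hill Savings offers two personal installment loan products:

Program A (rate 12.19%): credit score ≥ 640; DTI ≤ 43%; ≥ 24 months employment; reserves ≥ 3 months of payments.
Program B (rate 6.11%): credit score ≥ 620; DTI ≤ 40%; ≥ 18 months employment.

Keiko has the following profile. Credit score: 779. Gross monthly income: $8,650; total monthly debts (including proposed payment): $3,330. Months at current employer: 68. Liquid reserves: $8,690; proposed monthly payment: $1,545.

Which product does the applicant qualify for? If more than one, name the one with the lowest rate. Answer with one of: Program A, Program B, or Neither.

Program B

DTI = 3,330/8,650 = 38.5%.
Reserves = 8,690/1,545 = 5.6 months.
Program A: score 779 ≥ 640; DTI 38.5% ≤ 43%; employment 68 ≥ 24 mo; reserves 5.6 ≥ 3 mo → qualifies.
Program B: score 779 ≥ 620; DTI 38.5% ≤ 40%; employment 68 ≥ 18 mo → qualifies.
Qualifying: Program A, Program B. Lowest rate is 6.11% → Program B.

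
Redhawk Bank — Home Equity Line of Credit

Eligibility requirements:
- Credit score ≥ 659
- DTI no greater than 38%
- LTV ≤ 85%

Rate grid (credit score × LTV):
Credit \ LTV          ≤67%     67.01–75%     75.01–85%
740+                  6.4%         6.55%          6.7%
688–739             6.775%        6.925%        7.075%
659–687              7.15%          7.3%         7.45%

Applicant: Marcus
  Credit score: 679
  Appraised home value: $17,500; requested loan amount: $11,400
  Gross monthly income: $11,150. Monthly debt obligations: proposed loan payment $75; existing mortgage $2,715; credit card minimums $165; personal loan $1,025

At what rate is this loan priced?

7.15%

Credit score 679 ≥ 659; Total monthly debts = (75 + 2,715 + 165 + 1,025) = 3,980. Debt-to-income = 3,980/11,150 = 35.7% — meets 38% limit
LTV: 11,400 ÷ 17,500 = 65.1%, within 85% cap
Row: 679 falls in 659–687. Column: 65.1% falls in ≤67%. Rate = 7.15%.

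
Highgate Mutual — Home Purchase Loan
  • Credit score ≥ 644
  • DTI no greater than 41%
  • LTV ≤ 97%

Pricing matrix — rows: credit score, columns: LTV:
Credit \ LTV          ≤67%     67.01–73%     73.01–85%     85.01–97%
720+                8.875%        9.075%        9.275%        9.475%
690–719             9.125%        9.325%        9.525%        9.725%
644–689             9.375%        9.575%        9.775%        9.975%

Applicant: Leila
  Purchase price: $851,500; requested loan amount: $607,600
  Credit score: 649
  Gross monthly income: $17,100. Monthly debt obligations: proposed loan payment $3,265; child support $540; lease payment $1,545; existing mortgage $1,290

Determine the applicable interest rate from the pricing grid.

9.575%

Credit score 649 ≥ 644; Total monthly debts = (3,265 + 540 + 1,545 + 1,290) = 6,640. Debt-to-income = 6,640/17,100 = 38.8% — meets 41% limit
LTV = 607,600/851,500 = 71.4% ≤ 97%
Row: 649 falls in 644–689. Column: 71.4% falls in 67.01–73%. Rate = 9.575%.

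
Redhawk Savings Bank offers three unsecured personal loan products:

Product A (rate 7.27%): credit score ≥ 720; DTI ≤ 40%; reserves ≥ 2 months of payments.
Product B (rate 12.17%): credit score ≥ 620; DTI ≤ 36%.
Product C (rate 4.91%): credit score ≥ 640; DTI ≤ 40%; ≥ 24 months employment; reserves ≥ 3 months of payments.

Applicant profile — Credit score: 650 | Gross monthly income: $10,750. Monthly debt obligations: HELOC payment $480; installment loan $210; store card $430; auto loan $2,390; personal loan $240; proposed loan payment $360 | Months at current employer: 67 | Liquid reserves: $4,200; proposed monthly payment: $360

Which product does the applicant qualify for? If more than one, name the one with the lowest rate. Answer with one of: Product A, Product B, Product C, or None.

Total debts = (480 + 210 + 430 + 2,390 + 240 + 360) = 4,110; DTI = 4,110/10,750 = 38.2%.
Reserves = 4,200/360 = 11.7 months.
Product A: score 650 < 720; DTI 38.2% ≤ 40%; reserves 11.7 ≥ 2 mo → does not qualify.
Product B: score 650 ≥ 620; DTI 38.2% > 36% → does not qualify.
Product C: score 650 ≥ 640; DTI 38.2% ≤ 40%; employment 67 ≥ 24 mo; reserves 11.7 ≥ 3 mo → qualifies.

Product C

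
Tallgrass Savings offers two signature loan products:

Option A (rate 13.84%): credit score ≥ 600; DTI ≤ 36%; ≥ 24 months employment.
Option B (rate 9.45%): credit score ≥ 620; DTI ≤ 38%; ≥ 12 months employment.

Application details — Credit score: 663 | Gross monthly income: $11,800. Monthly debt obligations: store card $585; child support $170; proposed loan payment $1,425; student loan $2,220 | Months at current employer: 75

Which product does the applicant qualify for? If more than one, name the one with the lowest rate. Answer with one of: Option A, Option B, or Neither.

Total debts = (585 + 170 + 1,425 + 2,220) = 4,400; DTI = 4,400/11,800 = 37.3%.
Option A: score 663 ≥ 600; DTI 37.3% > 36%; employment 75 ≥ 24 mo → does not qualify.
Option B: score 663 ≥ 620; DTI 37.3% ≤ 38%; employment 75 ≥ 12 mo → qualifies.

Option B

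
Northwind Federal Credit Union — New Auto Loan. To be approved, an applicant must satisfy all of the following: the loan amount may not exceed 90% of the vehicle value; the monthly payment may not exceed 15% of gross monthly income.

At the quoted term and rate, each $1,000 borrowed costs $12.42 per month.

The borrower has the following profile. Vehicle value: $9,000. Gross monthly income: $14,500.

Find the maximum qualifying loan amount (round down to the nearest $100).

Payment cap: 15% × $14,500 = $2,175/month.
At $12.42 per $1,000, that supports 2,175/12.42 × 1,000 ≈ $175,120 → $175,100.
LTV cap: 90% × $9,000 = $8,100 → $8,100.
Binding constraint: loan-to-value.

$8,100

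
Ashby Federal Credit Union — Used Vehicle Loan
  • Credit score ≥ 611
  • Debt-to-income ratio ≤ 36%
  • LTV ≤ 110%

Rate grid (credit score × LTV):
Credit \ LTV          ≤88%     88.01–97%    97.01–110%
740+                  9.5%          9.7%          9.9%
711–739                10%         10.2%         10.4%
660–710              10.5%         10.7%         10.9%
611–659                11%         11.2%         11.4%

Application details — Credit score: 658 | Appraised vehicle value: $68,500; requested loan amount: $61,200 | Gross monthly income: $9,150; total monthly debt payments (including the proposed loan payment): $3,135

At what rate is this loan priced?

11.2%

Credit score 658 ≥ 611; DTI = 3,135/9,150 = 34.3% ≤ 36%
Loan-to-value = 61,200/68,500 = 89.3% — pass (110% max)
Credit 658 → row 611–659; LTV 89.3% → column 88.01–97%. Grid cell → 11.2%.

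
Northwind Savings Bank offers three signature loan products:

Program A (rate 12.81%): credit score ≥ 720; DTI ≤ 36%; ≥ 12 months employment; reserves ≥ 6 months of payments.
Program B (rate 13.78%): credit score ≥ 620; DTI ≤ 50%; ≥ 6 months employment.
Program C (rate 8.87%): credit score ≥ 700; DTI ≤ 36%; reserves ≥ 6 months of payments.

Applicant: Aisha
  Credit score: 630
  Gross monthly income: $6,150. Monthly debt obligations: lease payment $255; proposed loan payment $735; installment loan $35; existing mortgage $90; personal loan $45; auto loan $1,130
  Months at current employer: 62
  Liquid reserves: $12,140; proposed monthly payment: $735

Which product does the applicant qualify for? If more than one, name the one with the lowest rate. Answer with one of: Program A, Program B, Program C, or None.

Program B

Total debts = (255 + 735 + 35 + 90 + 45 + 1,130) = 2,290; DTI = 2,290/6,150 = 37.2%.
Reserves = 12,140/735 = 16.5 months.
Program A: score 630 < 720; DTI 37.2% > 36%; employment 62 ≥ 12 mo; reserves 16.5 ≥ 6 mo → does not qualify.
Program B: score 630 ≥ 620; DTI 37.2% ≤ 50%; employment 62 ≥ 6 mo → qualifies.
Program C: score 630 < 700; DTI 37.2% > 36%; reserves 16.5 ≥ 6 mo → does not qualify.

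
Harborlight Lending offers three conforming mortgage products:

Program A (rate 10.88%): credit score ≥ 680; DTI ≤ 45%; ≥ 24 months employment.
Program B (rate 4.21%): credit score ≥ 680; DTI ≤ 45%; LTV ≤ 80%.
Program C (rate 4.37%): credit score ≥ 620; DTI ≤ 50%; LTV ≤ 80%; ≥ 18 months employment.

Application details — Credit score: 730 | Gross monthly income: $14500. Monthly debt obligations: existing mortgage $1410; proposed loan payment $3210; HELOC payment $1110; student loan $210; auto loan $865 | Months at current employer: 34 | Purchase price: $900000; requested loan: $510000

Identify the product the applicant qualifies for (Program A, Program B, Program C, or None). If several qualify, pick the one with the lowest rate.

Total debts = (1,410 + 3,210 + 1,110 + 210 + 865) = 6,805; DTI = 6,805/14,500 = 46.9%.
LTV = 510,000/900,000 = 56.7%.
Program A: score 730 ≥ 680; DTI 46.9% > 45%; employment 34 ≥ 24 mo → does not qualify.
Program B: score 730 ≥ 680; DTI 46.9% > 45%; LTV 56.7% ≤ 80% → does not qualify.
Program C: score 730 ≥ 620; DTI 46.9% ≤ 50%; LTV 56.7% ≤ 80%; employment 34 ≥ 18 mo → qualifies.

Program C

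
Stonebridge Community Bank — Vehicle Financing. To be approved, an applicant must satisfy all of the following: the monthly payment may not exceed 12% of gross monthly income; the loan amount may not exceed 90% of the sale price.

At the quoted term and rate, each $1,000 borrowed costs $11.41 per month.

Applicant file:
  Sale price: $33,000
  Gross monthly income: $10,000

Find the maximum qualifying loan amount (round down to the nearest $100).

Payment cap: 12% × $10,000 = $1,200/month.
At $11.41 per $1,000, that supports 1,200/11.41 × 1,000 ≈ $105,170 → $105,100.
LTV cap: 90% × $33,000 = $29,700 → $29,700.
Binding constraint: loan-to-value.

$29,700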